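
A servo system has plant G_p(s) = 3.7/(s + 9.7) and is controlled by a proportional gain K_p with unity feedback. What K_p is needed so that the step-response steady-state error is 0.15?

Steady-state error for a unit step on this type-0 loop is 1/(1 + K_p·G_p(0)).
G_p(0) = 0.3814. Require 1/(1 + K_p·0.3814) = 0.15, so 1 + 0.3814·K_p = 6.667.
K_p = (6.667 − 1)/0.3814 = 14.9.

K_p = 14.9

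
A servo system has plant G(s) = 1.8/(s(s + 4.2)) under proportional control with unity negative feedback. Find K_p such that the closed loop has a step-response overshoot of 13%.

K_p = 8.26

From %OS = 100·exp(−πζ/√(1−ζ²)) = 13%, ζ = −ln(0.13)/√(π²+ln²(0.13)) = 0.5446.
Characteristic equation s² + 4.2s + 1.8K_p = 0 gives ζ = 4.2/(2√(1.8K_p)).
Setting ζ = 0.5446: √(1.8K_p) = 4.2/(2·0.5446) = 3.856, so K_p = 14.87/1.8 = 8.26.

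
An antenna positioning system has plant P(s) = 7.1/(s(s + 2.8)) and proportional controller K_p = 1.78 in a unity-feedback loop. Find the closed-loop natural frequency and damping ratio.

With unity feedback the closed-loop characteristic equation is s² + 2.8s + 1.78·7.1 = s² + 2.8s + 12.64 = 0.
Matching s² + 2ζω_n s + ω_n²: ω_n = √12.64 = 3.555 rad/s and 2ζω_n = 2.8, so ζ = 2.8/(2·3.555) = 0.394.

ω_n = 3.55 rad/s, ζ = 0.394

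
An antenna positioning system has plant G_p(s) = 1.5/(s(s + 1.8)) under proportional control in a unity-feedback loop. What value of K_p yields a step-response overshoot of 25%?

K_p = 3.31

From %OS = 100·exp(−πζ/√(1−ζ²)) = 25%, ζ = −ln(0.25)/√(π²+ln²(0.25)) = 0.4037.
Characteristic equation s² + 1.8s + 1.5K_p = 0 gives ζ = 1.8/(2√(1.5K_p)).
Setting ζ = 0.4037: √(1.5K_p) = 1.8/(2·0.4037) = 2.229, so K_p = 4.97/1.5 = 3.31.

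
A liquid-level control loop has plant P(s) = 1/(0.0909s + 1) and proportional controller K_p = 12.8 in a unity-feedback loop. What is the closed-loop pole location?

Closed loop: T(s) = K_p·P/(1+K_p·P) = 12.8/(0.0909s + 1 + 12.8), with pole at s = −(1 + 12.8)/0.0909 = −151.8.

s = -151.8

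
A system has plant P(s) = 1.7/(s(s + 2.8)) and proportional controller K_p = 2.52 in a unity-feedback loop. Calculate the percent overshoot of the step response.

The closed-loop denominator s² + 2.8s + 4.284 gives ω_n = √4.284 = 2.07 and ζ = 2.8/(2ω_n) = 0.6764.
%OS = 100·exp(−πζ/√(1−ζ²)) = 100·exp(−π·0.6764/√0.5425) = 5.58%.

5.58%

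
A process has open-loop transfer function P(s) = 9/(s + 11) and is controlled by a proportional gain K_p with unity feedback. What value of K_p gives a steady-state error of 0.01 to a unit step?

K_p = 121

For a type-0 loop with proportional control, e_ss = 1/(1 + K_p·P(0)).
P(0) = 0.8182. Require 1/(1 + K_p·0.8182) = 0.01, so 1 + 0.8182·K_p = 100.
K_p = (100 − 1)/0.8182 = 121.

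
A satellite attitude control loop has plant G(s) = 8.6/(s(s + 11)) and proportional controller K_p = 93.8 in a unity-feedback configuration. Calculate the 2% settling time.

The closed-loop denominator s² + 11s + 806.7 gives ω_n = √806.7 = 28.4 and ζ = 11/(2ω_n) = 0.1936.
2% settling time T_s ≈ 4/(ζω_n) = 4/5.5 = 0.727 s.

T_s ≈ 0.727 s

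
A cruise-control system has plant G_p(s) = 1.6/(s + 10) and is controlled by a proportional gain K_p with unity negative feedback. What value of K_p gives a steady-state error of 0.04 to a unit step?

K_p = 150

The loop is type 0, so e_ss(step) = 1/(1 + K_pos) with K_pos = K_p·G_p(0).
G_p(0) = 0.16. Require 1/(1 + K_p·0.16) = 0.04, so 1 + 0.16·K_p = 25.
K_p = (25 − 1)/0.16 = 150.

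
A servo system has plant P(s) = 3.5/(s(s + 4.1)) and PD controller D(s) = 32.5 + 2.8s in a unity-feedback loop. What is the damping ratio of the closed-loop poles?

Forward path: (32.5 + 2.8s)·3.5/(s(s+4.1)). The closed-loop characteristic equation is s² + (4.1 + 3.5·2.8)s + 3.5·32.5 = 0.
That is s² + 13.9s + 113.8 = 0, so ω_n = 10.67 rad/s and ζ = 13.9/(2·10.67) = 0.6516.

ζ = 0.652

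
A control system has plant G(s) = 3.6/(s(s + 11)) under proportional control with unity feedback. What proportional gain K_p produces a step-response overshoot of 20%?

K_p = 40.4

From %OS = 100·exp(−πζ/√(1−ζ²)) = 20%, ζ = −ln(0.2)/√(π²+ln²(0.2)) = 0.4559.
Characteristic equation s² + 11s + 3.6K_p = 0 gives ζ = 11/(2√(3.6K_p)).
Setting ζ = 0.4559: √(3.6K_p) = 11/(2·0.4559) = 12.06, so K_p = 145.5/3.6 = 40.4.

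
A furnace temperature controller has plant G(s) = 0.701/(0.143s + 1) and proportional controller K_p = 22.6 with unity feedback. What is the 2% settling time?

T_s ≈ 0.034 s

Closed loop: T(s) = K_p·G/(1+K_p·G) = 15.84/(0.143s + 1 + 15.84), with pole at s = −(1 + 15.84)/0.143 = −117.8.
τ = 1/117.8 = 0.00849 s, so 2% settling time ≈ 4τ = 0.034 s.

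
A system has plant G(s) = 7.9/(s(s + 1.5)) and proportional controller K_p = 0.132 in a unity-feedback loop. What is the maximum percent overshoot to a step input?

3.34%

From 1 + K_pG(s) = 0: s² + 1.5s + 1.043 = 0 ⇒ ω_n = 1.021, ζ = 0.7344.
%OS = 100·exp(−πζ/√(1−ζ²)) = 100·exp(−π·0.7344/√0.4606) = 3.34%.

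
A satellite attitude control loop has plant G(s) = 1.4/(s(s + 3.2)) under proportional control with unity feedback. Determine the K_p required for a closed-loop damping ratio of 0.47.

Closed-loop characteristic equation: s² + 3.2s + K_p·1.4 = 0.
So ω_n = √(1.4K_p) and 2ζω_n = 3.2, giving ζ = 3.2/(2√(1.4K_p)).
Setting ζ = 0.47: √(1.4K_p) = 3.2/(2·0.47) = 3.404, so K_p = 11.59/1.4 = 8.28.

K_p = 8.28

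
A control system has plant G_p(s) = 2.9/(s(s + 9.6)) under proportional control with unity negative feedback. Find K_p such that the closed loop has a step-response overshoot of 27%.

From %OS = 100·exp(−πζ/√(1−ζ²)) = 27%, ζ = −ln(0.27)/√(π²+ln²(0.27)) = 0.3847.
Characteristic equation s² + 9.6s + 2.9K_p = 0 gives ζ = 9.6/(2√(2.9K_p)).
Setting ζ = 0.3847: √(2.9K_p) = 9.6/(2·0.3847) = 12.48, so K_p = 155.7/2.9 = 53.7.

K_p = 53.7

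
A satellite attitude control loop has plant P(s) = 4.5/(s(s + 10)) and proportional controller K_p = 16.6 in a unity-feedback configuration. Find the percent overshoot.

10.8%

The closed-loop denominator s² + 10s + 74.7 gives ω_n = √74.7 = 8.643 and ζ = 10/(2ω_n) = 0.5785.
%OS = 100·exp(−πζ/√(1−ζ²)) = 100·exp(−π·0.5785/√0.6653) = 10.8%.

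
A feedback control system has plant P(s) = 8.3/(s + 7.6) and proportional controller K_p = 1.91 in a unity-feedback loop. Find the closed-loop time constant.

Closed-loop transfer function: T(s) = K_p·P(s)/(1 + K_p·P(s)) = 15.85/(s + 7.6 + 15.85) = 15.85/(s + 23.45).
Time constant τ = 1/23.45 = 0.0426 s.

τ = 0.0426 s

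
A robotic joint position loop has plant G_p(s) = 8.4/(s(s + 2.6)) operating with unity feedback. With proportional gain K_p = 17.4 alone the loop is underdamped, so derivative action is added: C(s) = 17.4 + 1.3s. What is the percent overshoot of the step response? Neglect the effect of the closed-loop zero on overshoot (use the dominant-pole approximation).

Forward path: (17.4 + 1.3s)·8.4/(s(s+2.6)). The closed-loop characteristic equation is s² + (2.6 + 8.4·1.3)s + 8.4·17.4 = 0.
That is s² + 13.52s + 146.2 = 0, so ω_n = 12.09 rad/s and ζ = 13.52/(2·12.09) = 0.5592.
%OS = 100·exp(−πζ/√(1−ζ²)) = 12%.

12%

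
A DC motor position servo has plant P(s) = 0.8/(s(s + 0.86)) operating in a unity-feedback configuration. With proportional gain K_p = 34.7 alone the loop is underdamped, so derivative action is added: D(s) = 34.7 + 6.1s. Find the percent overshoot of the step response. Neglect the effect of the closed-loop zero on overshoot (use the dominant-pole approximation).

Forward path: (34.7 + 6.1s)·0.8/(s(s+0.86)). The closed-loop characteristic equation is s² + (0.86 + 0.8·6.1)s + 0.8·34.7 = 0.
That is s² + 5.74s + 27.76 = 0, so ω_n = 5.269 rad/s and ζ = 5.74/(2·5.269) = 0.5447.
%OS = 100·exp(−πζ/√(1−ζ²)) = 13%.

13%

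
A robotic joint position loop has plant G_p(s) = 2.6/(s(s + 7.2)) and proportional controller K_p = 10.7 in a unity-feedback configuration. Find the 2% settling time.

T_s ≈ 1.11 s

The closed-loop denominator s² + 7.2s + 27.82 gives ω_n = √27.82 = 5.274 and ζ = 7.2/(2ω_n) = 0.6825.
2% settling time T_s ≈ 4/(ζω_n) = 4/3.6 = 1.11 s.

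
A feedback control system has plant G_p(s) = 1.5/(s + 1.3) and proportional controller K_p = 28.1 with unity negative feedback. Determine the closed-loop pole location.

Closed-loop transfer function: T(s) = K_p·G_p(s)/(1 + K_p·G_p(s)) = 42.15/(s + 1.3 + 42.15) = 42.15/(s + 43.45).
The closed-loop pole is at s = −43.45.

s = -43.45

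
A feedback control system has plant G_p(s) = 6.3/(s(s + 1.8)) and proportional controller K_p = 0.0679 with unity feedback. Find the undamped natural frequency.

ω_n = 0.654 rad/s

With unity feedback the closed-loop characteristic equation is s² + 1.8s + 0.0679·6.3 = s² + 1.8s + 0.4278 = 0.
Matching s² + 2ζω_n s + ω_n²: ω_n = √0.4278 = 0.654 rad/s and 2ζω_n = 1.8, so ζ = 1.8/(2·0.654) = 1.38.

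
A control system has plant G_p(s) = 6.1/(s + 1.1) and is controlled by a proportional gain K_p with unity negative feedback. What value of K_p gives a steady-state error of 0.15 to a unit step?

K_p = 1.02

For a type-0 loop with proportional control, e_ss = 1/(1 + K_p·G_p(0)).
G_p(0) = 5.545. Require 1/(1 + K_p·5.545) = 0.15, so 1 + 5.545·K_p = 6.667.
K_p = (6.667 − 1)/5.545 = 1.02.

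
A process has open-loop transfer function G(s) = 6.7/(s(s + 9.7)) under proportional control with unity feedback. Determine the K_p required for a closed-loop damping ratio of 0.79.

Closed-loop characteristic equation: s² + 9.7s + K_p·6.7 = 0.
So ω_n = √(6.7K_p) and 2ζω_n = 9.7, giving ζ = 9.7/(2√(6.7K_p)).
Setting ζ = 0.79: √(6.7K_p) = 9.7/(2·0.79) = 6.139, so K_p = 37.69/6.7 = 5.63.

K_p = 5.63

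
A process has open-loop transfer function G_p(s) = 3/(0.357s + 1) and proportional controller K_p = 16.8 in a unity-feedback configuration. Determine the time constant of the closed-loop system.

Closed loop: T(s) = K_p·G_p/(1+K_p·G_p) = 50.4/(0.357s + 1 + 50.4), with pole at s = −(1 + 50.4)/0.357 = −144.
Closed-loop time constant τ = 1/144 = 0.00695 s.

τ = 0.00695 s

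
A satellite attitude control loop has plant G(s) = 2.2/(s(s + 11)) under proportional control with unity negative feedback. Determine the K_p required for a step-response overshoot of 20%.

From %OS = 100·exp(−πζ/√(1−ζ²)) = 20%, ζ = −ln(0.2)/√(π²+ln²(0.2)) = 0.4559.
Characteristic equation s² + 11s + 2.2K_p = 0 gives ζ = 11/(2√(2.2K_p)).
Setting ζ = 0.4559: √(2.2K_p) = 11/(2·0.4559) = 12.06, so K_p = 145.5/2.2 = 66.1.

K_p = 66.1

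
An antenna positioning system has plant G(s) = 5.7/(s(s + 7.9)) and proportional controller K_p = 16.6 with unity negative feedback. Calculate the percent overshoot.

The closed-loop denominator s² + 7.9s + 94.62 gives ω_n = √94.62 = 9.727 and ζ = 7.9/(2ω_n) = 0.4061.
%OS = 100·exp(−πζ/√(1−ζ²)) = 100·exp(−π·0.4061/√0.8351) = 24.8%.

24.8%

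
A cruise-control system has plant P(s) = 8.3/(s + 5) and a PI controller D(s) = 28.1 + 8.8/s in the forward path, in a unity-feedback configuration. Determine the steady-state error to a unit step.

0

The open loop D(s)P(s) has a pole at the origin (type 1), so the static position error constant is infinite and e_ss = 1/(1+∞) = 0.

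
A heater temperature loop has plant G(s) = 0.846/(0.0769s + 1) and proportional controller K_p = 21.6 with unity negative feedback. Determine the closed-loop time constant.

Closed loop: T(s) = K_p·G/(1+K_p·G) = 18.27/(0.0769s + 1 + 18.27), with pole at s = −(1 + 18.27)/0.0769 = −250.6.
Closed-loop time constant τ = 1/250.6 = 0.00399 s.

τ = 0.00399 s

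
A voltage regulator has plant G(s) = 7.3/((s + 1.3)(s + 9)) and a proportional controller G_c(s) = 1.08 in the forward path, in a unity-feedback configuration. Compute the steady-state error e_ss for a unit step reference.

0.597

The loop is type 0. Static position error constant K_pos = G_c(0)·G(0) = 1.08·0.6239 = 0.6738.
Steady-state error to a unit step: e_ss = 1/(1+K_pos) = 1/1.674 = 0.597.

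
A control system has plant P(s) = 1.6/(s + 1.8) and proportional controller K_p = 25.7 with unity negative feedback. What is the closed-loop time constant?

Closed-loop transfer function: T(s) = K_p·P(s)/(1 + K_p·P(s)) = 41.12/(s + 1.8 + 41.12) = 41.12/(s + 42.92).
Time constant τ = 1/42.92 = 0.0233 s.

τ = 0.0233 s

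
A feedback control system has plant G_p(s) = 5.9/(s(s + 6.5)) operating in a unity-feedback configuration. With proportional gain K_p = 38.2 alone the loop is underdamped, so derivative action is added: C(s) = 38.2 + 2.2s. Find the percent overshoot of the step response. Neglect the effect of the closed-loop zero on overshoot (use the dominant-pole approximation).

Forward path: (38.2 + 2.2s)·5.9/(s(s+6.5)). The closed-loop characteristic equation is s² + (6.5 + 5.9·2.2)s + 5.9·38.2 = 0.
That is s² + 19.48s + 225.4 = 0, so ω_n = 15.01 rad/s and ζ = 19.48/(2·15.01) = 0.6488.
%OS = 100·exp(−πζ/√(1−ζ²)) = 6.87%.

6.87%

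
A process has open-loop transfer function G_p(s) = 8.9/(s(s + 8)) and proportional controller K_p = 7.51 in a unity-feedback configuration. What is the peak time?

Closed-loop characteristic equation: s² + 8s + 66.84 = 0, so ω_n = 8.176 rad/s and ζ = 8/(2·8.176) = 0.4893.
Damped frequency ω_d = ω_n√(1−ζ²) = 7.13 rad/s, so peak time T_p = π/ω_d = 0.441 s.

T_p = 0.441 s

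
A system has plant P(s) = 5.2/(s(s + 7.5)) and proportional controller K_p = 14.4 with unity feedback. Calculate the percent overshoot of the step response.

The closed-loop denominator s² + 7.5s + 74.88 gives ω_n = √74.88 = 8.653 and ζ = 7.5/(2ω_n) = 0.4334.
%OS = 100·exp(−πζ/√(1−ζ²)) = 100·exp(−π·0.4334/√0.8122) = 22.1%.

22.1%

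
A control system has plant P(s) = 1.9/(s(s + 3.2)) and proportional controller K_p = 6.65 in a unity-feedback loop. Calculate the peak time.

T_p = 0.99 s

Closed-loop characteristic equation: s² + 3.2s + 12.63 = 0, so ω_n = 3.555 rad/s and ζ = 3.2/(2·3.555) = 0.4501.
Damped frequency ω_d = ω_n√(1−ζ²) = 3.174 rad/s, so peak time T_p = π/ω_d = 0.99 s.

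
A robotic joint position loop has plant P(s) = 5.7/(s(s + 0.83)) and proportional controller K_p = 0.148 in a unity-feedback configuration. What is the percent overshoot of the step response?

From 1 + K_pP(s) = 0: s² + 0.83s + 0.8436 = 0 ⇒ ω_n = 0.9185, ζ = 0.4518.
%OS = 100·exp(−πζ/√(1−ζ²)) = 100·exp(−π·0.4518/√0.7958) = 20.4%.

20.4%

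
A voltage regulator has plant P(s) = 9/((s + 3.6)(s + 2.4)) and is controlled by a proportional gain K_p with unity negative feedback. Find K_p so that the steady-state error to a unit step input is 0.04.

For a type-0 loop with proportional control, e_ss = 1/(1 + K_p·P(0)).
P(0) = 1.042. Require 1/(1 + K_p·1.042) = 0.04, so 1 + 1.042·K_p = 25.
K_p = (25 − 1)/1.042 = 23.

K_p = 23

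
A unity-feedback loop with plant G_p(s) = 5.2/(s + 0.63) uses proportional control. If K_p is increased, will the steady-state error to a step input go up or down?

e_ss = 1/(1 + K_p·G_p(0)); a larger K_p raises the denominator, so e_ss decreases.

decrease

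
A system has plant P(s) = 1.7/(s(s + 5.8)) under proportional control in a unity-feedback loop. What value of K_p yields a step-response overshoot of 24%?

K_p = 28.9

From %OS = 100·exp(−πζ/√(1−ζ²)) = 24%, ζ = −ln(0.24)/√(π²+ln²(0.24)) = 0.4136.
Characteristic equation s² + 5.8s + 1.7K_p = 0 gives ζ = 5.8/(2√(1.7K_p)).
Setting ζ = 0.4136: √(1.7K_p) = 5.8/(2·0.4136) = 7.012, so K_p = 49.16/1.7 = 28.9.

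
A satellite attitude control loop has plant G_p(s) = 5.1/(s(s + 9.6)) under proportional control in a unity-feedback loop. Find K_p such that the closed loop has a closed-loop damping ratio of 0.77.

Closed-loop characteristic equation: s² + 9.6s + K_p·5.1 = 0.
So ω_n = √(5.1K_p) and 2ζω_n = 9.6, giving ζ = 9.6/(2√(5.1K_p)).
Setting ζ = 0.77: √(5.1K_p) = 9.6/(2·0.77) = 6.234, so K_p = 38.86/5.1 = 7.62.

K_p = 7.62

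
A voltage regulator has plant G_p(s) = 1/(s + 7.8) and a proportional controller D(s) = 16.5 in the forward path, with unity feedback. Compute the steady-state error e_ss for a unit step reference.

The loop is type 0. Static position error constant K_pos = D(0)·G_p(0) = 16.5·0.1282 = 2.115.
Steady-state error to a unit step: e_ss = 1/(1+K_pos) = 1/3.115 = 0.321.

0.321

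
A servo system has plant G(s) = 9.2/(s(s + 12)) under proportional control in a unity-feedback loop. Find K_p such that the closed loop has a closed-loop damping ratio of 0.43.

K_p = 21.2

Closed-loop characteristic equation: s² + 12s + K_p·9.2 = 0.
So ω_n = √(9.2K_p) and 2ζω_n = 12, giving ζ = 12/(2√(9.2K_p)).
Setting ζ = 0.43: √(9.2K_p) = 12/(2·0.43) = 13.95, so K_p = 194.7/9.2 = 21.2.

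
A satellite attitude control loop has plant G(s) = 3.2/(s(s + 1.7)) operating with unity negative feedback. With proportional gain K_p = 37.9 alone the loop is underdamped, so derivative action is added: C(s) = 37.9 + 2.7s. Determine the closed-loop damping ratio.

Forward path: (37.9 + 2.7s)·3.2/(s(s+1.7)). The closed-loop characteristic equation is s² + (1.7 + 3.2·2.7)s + 3.2·37.9 = 0.
That is s² + 10.34s + 121.3 = 0, so ω_n = 11.01 rad/s and ζ = 10.34/(2·11.01) = 0.4695.

ζ = 0.469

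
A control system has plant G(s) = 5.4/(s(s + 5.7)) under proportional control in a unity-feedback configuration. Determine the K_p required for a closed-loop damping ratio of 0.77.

Closed-loop characteristic equation: s² + 5.7s + K_p·5.4 = 0.
So ω_n = √(5.4K_p) and 2ζω_n = 5.7, giving ζ = 5.7/(2√(5.4K_p)).
Setting ζ = 0.77: √(5.4K_p) = 5.7/(2·0.77) = 3.701, so K_p = 13.7/5.4 = 2.54.

K_p = 2.54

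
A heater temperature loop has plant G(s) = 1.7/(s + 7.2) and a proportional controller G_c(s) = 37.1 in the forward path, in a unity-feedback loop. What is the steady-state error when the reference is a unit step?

0.102

The loop is type 0. Static position error constant K_pos = G_c(0)·G(0) = 37.1·0.2361 = 8.76.
Steady-state error to a unit step: e_ss = 1/(1+K_pos) = 1/9.76 = 0.102.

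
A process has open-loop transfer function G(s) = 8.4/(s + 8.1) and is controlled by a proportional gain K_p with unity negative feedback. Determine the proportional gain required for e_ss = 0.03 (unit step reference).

The loop is type 0, so e_ss(step) = 1/(1 + K_pos) with K_pos = K_p·G(0).
G(0) = 1.037. Require 1/(1 + K_p·1.037) = 0.03, so 1 + 1.037·K_p = 33.33.
K_p = (33.33 − 1)/1.037 = 31.2.

K_p = 31.2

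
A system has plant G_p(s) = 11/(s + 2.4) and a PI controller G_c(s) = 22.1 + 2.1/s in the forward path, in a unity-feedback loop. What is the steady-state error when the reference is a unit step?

The open loop G_c(s)G_p(s) has a pole at the origin (type 1), so the static position error constant is infinite and e_ss = 1/(1+∞) = 0.

0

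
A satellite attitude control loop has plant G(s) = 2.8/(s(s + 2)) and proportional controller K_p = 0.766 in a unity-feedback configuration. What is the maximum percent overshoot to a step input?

5.31%

The closed-loop denominator s² + 2s + 2.145 gives ω_n = √2.145 = 1.465 and ζ = 2/(2ω_n) = 0.6828.
%OS = 100·exp(−πζ/√(1−ζ²)) = 100·exp(−π·0.6828/√0.5338) = 5.31%.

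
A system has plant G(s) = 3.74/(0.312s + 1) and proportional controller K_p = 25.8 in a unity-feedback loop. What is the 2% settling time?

Closed loop: T(s) = K_p·G/(1+K_p·G) = 96.49/(0.312s + 1 + 96.49), with pole at s = −(1 + 96.49)/0.312 = −312.5.
τ = 1/312.5 = 0.0032 s, so 2% settling time ≈ 4τ = 0.0128 s.

T_s ≈ 0.0128 s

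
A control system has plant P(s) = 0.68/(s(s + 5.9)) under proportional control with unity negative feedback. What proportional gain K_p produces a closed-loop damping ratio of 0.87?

Closed-loop characteristic equation: s² + 5.9s + K_p·0.68 = 0.
So ω_n = √(0.68K_p) and 2ζω_n = 5.9, giving ζ = 5.9/(2√(0.68K_p)).
Setting ζ = 0.87: √(0.68K_p) = 5.9/(2·0.87) = 3.391, so K_p = 11.5/0.68 = 16.9.

K_p = 16.9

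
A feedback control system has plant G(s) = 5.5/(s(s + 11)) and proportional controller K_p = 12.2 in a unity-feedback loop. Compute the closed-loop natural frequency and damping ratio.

The closed-loop denominator is s(s+11) + 12.2·5.5 = s² + 11s + 67.1.
Matching s² + 2ζω_n s + ω_n²: ω_n = √67.1 = 8.191 rad/s and 2ζω_n = 11, so ζ = 11/(2·8.191) = 0.671.

ω_n = 8.19 rad/s, ζ = 0.671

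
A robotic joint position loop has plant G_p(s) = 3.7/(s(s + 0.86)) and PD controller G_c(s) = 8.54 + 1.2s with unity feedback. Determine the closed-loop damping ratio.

Forward path: (8.54 + 1.2s)·3.7/(s(s+0.86)). The closed-loop characteristic equation is s² + (0.86 + 3.7·1.2)s + 3.7·8.54 = 0.
That is s² + 5.3s + 31.6 = 0, so ω_n = 5.621 rad/s and ζ = 5.3/(2·5.621) = 0.4714.

ζ = 0.471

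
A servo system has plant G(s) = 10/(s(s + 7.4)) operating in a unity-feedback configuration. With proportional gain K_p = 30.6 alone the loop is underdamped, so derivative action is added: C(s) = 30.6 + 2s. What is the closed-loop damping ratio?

Forward path: (30.6 + 2s)·10/(s(s+7.4)). The closed-loop characteristic equation is s² + (7.4 + 10·2)s + 10·30.6 = 0.
That is s² + 27.4s + 306 = 0, so ω_n = 17.49 rad/s and ζ = 27.4/(2·17.49) = 0.7832.

ζ = 0.783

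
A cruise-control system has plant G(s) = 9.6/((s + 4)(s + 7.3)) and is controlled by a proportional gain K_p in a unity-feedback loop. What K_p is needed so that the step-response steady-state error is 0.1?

K_p = 27.4

Steady-state error for a unit step on this type-0 loop is 1/(1 + K_p·G(0)).
G(0) = 0.3288. Require 1/(1 + K_p·0.3288) = 0.1, so 1 + 0.3288·K_p = 10.
K_p = (10 − 1)/0.3288 = 27.4.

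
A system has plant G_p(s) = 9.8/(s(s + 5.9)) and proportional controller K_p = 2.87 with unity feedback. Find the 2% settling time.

The closed-loop denominator s² + 5.9s + 28.13 gives ω_n = √28.13 = 5.303 and ζ = 5.9/(2ω_n) = 0.5562.
2% settling time T_s ≈ 4/(ζω_n) = 4/2.95 = 1.36 s.

T_s ≈ 1.36 s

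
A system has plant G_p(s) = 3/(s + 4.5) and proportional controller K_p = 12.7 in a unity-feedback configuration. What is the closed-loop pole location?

Closed-loop transfer function: T(s) = K_p·G_p(s)/(1 + K_p·G_p(s)) = 38.1/(s + 4.5 + 38.1) = 38.1/(s + 42.6).
The closed-loop pole is at s = −42.6.

s = -42.6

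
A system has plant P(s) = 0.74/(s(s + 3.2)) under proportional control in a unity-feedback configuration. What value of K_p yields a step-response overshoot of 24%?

K_p = 20.2

From %OS = 100·exp(−πζ/√(1−ζ²)) = 24%, ζ = −ln(0.24)/√(π²+ln²(0.24)) = 0.4136.
Characteristic equation s² + 3.2s + 0.74K_p = 0 gives ζ = 3.2/(2√(0.74K_p)).
Setting ζ = 0.4136: √(0.74K_p) = 3.2/(2·0.4136) = 3.869, so K_p = 14.97/0.74 = 20.2.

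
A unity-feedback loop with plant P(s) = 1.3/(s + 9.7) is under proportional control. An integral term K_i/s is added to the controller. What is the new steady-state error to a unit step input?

0

Adding integral action puts a pole at s = 0 in the forward path, raising the system type to 1; a type-1 loop has zero steady-state error to a step.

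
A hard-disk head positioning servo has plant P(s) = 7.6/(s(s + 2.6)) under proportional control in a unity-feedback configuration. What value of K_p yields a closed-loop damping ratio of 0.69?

K_p = 0.467

Closed-loop characteristic equation: s² + 2.6s + K_p·7.6 = 0.
So ω_n = √(7.6K_p) and 2ζω_n = 2.6, giving ζ = 2.6/(2√(7.6K_p)).
Setting ζ = 0.69: √(7.6K_p) = 2.6/(2·0.69) = 1.884, so K_p = 3.55/7.6 = 0.467.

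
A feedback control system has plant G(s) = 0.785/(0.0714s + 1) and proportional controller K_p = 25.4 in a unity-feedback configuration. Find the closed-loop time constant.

τ = 0.00341 s

Closed loop: T(s) = K_p·G/(1+K_p·G) = 19.94/(0.0714s + 1 + 19.94), with pole at s = −(1 + 19.94)/0.0714 = −293.3.
Closed-loop time constant τ = 1/293.3 = 0.00341 s.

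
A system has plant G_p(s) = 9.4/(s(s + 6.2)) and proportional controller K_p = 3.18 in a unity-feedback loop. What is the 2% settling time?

T_s ≈ 1.29 s

From 1 + K_pG_p(s) = 0: s² + 6.2s + 29.89 = 0 ⇒ ω_n = 5.467, ζ = 0.567.
2% settling time T_s ≈ 4/(ζω_n) = 4/3.1 = 1.29 s.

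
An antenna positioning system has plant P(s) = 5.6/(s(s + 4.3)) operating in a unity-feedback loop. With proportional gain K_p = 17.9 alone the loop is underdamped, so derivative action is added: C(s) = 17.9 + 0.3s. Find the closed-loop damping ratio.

ζ = 0.299

Forward path: (17.9 + 0.3s)·5.6/(s(s+4.3)). The closed-loop characteristic equation is s² + (4.3 + 5.6·0.3)s + 5.6·17.9 = 0.
That is s² + 5.98s + 100.2 = 0, so ω_n = 10.01 rad/s and ζ = 5.98/(2·10.01) = 0.2986.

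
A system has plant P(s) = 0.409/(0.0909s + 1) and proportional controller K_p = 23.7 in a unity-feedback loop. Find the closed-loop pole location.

s = -117.6

Closed loop: T(s) = K_p·P/(1+K_p·P) = 9.693/(0.0909s + 1 + 9.693), with pole at s = −(1 + 9.693)/0.0909 = −117.6.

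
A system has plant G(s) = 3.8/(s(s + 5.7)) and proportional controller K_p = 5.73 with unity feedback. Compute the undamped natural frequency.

The closed-loop denominator is s(s+5.7) + 5.73·3.8 = s² + 5.7s + 21.77.
So ω_n² = 21.77 ⇒ ω_n = 4.666 rad/s, and ζ = 5.7/(2ω_n) = 0.611.

ω_n = 4.67 rad/s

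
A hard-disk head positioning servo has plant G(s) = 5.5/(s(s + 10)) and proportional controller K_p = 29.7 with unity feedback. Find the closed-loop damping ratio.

The closed-loop denominator is s(s+10) + 29.7·5.5 = s² + 10s + 163.3.
Matching s² + 2ζω_n s + ω_n²: ω_n = √163.3 = 12.78 rad/s and 2ζω_n = 10, so ζ = 10/(2·12.78) = 0.391.

ζ = 0.391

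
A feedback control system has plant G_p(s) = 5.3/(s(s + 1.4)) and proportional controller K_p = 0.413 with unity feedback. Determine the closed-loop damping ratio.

1 + K_p·G_p(s) = 0 gives s² + 1.4s + 2.189 = 0.
Matching s² + 2ζω_n s + ω_n²: ω_n = √2.189 = 1.479 rad/s and 2ζω_n = 1.4, so ζ = 1.4/(2·1.479) = 0.473.

ζ = 0.473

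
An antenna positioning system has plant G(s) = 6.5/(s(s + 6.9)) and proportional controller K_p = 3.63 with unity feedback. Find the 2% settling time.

T_s ≈ 1.16 s

The closed-loop denominator s² + 6.9s + 23.59 gives ω_n = √23.59 = 4.857 and ζ = 6.9/(2ω_n) = 0.7102.
2% settling time T_s ≈ 4/(ζω_n) = 4/3.45 = 1.16 s.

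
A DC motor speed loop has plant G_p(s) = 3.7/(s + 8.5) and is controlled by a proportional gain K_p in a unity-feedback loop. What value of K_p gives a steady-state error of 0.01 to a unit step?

For a type-0 loop with proportional control, e_ss = 1/(1 + K_p·G_p(0)).
G_p(0) = 0.4353. Require 1/(1 + K_p·0.4353) = 0.01, so 1 + 0.4353·K_p = 100.
K_p = (100 − 1)/0.4353 = 227.

K_p = 227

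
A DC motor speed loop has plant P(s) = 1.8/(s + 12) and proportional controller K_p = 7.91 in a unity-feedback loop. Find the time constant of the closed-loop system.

τ = 0.0381 s

Closed-loop transfer function: T(s) = K_p·P(s)/(1 + K_p·P(s)) = 14.24/(s + 12 + 14.24) = 14.24/(s + 26.24).
Time constant τ = 1/26.24 = 0.0381 s.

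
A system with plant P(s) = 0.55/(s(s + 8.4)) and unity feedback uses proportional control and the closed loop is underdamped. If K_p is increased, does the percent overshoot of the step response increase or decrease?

ζ = 8.4/(2√(0.55K_p)) decreases as K_p grows; lower damping means more overshoot.

increase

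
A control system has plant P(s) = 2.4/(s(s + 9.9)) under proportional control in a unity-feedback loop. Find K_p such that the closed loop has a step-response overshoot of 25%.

K_p = 62.6

From %OS = 100·exp(−πζ/√(1−ζ²)) = 25%, ζ = −ln(0.25)/√(π²+ln²(0.25)) = 0.4037.
Characteristic equation s² + 9.9s + 2.4K_p = 0 gives ζ = 9.9/(2√(2.4K_p)).
Setting ζ = 0.4037: √(2.4K_p) = 9.9/(2·0.4037) = 12.26, so K_p = 150.3/2.4 = 62.6.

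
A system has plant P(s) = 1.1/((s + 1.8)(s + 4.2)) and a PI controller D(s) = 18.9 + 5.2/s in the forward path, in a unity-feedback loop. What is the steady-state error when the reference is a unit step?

0

The open loop D(s)P(s) has a pole at the origin (type 1), so the static position error constant is infinite and e_ss = 1/(1+∞) = 0.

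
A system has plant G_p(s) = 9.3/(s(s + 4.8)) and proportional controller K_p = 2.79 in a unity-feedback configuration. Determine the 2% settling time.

T_s ≈ 1.67 s

Closed-loop characteristic equation: s² + 4.8s + 25.95 = 0, so ω_n = 5.094 rad/s and ζ = 4.8/(2·5.094) = 0.4712.
2% settling time T_s ≈ 4/(ζω_n) = 4/2.4 = 1.67 s.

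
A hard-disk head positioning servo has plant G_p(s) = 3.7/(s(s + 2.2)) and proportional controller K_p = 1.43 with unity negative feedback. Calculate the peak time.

T_p = 1.56 s

From 1 + K_pG_p(s) = 0: s² + 2.2s + 5.291 = 0 ⇒ ω_n = 2.3, ζ = 0.4782.
Damped frequency ω_d = ω_n√(1−ζ²) = 2.02 rad/s, so peak time T_p = π/ω_d = 1.56 s.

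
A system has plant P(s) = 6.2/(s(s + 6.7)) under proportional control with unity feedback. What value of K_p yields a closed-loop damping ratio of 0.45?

K_p = 8.94

Closed-loop characteristic equation: s² + 6.7s + K_p·6.2 = 0.
So ω_n = √(6.2K_p) and 2ζω_n = 6.7, giving ζ = 6.7/(2√(6.2K_p)).
Setting ζ = 0.45: √(6.2K_p) = 6.7/(2·0.45) = 7.444, so K_p = 55.42/6.2 = 8.94.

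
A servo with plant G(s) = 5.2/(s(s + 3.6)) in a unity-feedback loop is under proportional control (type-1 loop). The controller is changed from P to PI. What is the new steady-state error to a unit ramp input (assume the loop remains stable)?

0

The integrator raises the loop to type 2, so K_v → ∞ and e_ss to a ramp is zero.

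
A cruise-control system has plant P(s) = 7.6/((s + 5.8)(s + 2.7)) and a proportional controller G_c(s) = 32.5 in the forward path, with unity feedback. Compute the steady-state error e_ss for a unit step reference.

The loop is type 0. Static position error constant K_pos = G_c(0)·P(0) = 32.5·0.4853 = 15.77.
Steady-state error to a unit step: e_ss = 1/(1+K_pos) = 1/16.77 = 0.0596.

0.0596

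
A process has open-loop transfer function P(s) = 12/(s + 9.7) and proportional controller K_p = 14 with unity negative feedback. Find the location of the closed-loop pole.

Closed-loop transfer function: T(s) = K_p·P(s)/(1 + K_p·P(s)) = 168/(s + 9.7 + 168) = 168/(s + 177.7).
The closed-loop pole is at s = −177.7.

s = -177.7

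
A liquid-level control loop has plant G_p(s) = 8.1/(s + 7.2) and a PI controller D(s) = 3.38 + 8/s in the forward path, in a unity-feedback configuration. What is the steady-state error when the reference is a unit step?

The open loop D(s)G_p(s) has a pole at the origin (type 1), so the static position error constant is infinite and e_ss = 1/(1+∞) = 0.

0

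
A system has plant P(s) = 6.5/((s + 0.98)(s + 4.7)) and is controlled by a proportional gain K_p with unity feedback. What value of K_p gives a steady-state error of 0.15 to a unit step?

The loop is type 0, so e_ss(step) = 1/(1 + K_pos) with K_pos = K_p·P(0).
P(0) = 1.411. Require 1/(1 + K_p·1.411) = 0.15, so 1 + 1.411·K_p = 6.667.
K_p = (6.667 − 1)/1.411 = 4.02.

K_p = 4.02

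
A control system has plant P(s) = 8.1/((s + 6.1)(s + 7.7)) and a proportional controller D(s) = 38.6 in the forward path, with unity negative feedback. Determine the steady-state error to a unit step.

0.131

The loop is type 0. Static position error constant K_pos = D(0)·P(0) = 38.6·0.1725 = 6.657.
Steady-state error to a unit step: e_ss = 1/(1+K_pos) = 1/7.657 = 0.131.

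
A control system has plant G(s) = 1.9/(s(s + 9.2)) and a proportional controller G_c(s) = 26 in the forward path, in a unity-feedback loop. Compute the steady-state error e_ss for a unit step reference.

The open loop G_c(s)G(s) has a pole at the origin (type 1), so the static position error constant is infinite and e_ss = 1/(1+∞) = 0.

0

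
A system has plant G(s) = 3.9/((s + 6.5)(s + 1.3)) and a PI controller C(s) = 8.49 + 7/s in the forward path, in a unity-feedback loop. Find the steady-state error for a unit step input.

0

The open loop C(s)G(s) has a pole at the origin (type 1), so the static position error constant is infinite and e_ss = 1/(1+∞) = 0.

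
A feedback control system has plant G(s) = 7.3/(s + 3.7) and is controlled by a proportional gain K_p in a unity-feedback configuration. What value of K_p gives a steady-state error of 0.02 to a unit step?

The loop is type 0, so e_ss(step) = 1/(1 + K_pos) with K_pos = K_p·G(0).
G(0) = 1.973. Require 1/(1 + K_p·1.973) = 0.02, so 1 + 1.973·K_p = 50.
K_p = (50 − 1)/1.973 = 24.8.

K_p = 24.8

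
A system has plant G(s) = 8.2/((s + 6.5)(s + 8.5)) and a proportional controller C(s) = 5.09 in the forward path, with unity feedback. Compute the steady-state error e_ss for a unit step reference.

0.57

The loop is type 0. Static position error constant K_pos = C(0)·G(0) = 5.09·0.1484 = 0.7554.
Steady-state error to a unit step: e_ss = 1/(1+K_pos) = 1/1.755 = 0.57.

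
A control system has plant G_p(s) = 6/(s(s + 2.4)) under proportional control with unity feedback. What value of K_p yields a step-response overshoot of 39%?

From %OS = 100·exp(−πζ/√(1−ζ²)) = 39%, ζ = −ln(0.39)/√(π²+ln²(0.39)) = 0.2871.
Characteristic equation s² + 2.4s + 6K_p = 0 gives ζ = 2.4/(2√(6K_p)).
Setting ζ = 0.2871: √(6K_p) = 2.4/(2·0.2871) = 4.18, so K_p = 17.47/6 = 2.91.

K_p = 2.91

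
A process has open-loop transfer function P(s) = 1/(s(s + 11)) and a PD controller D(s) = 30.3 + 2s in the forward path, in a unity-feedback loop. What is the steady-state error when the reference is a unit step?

The open loop D(s)P(s) has a pole at the origin (type 1), so the static position error constant is infinite and e_ss = 1/(1+∞) = 0.

0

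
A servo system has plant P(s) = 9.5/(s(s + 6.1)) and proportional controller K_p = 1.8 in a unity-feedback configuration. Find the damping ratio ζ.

1 + K_p·P(s) = 0 gives s² + 6.1s + 17.1 = 0.
So ω_n² = 17.1 ⇒ ω_n = 4.135 rad/s, and ζ = 6.1/(2ω_n) = 0.738.

ζ = 0.738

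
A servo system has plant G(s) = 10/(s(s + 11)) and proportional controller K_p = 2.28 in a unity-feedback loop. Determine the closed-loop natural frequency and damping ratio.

1 + K_p·G(s) = 0 gives s² + 11s + 22.8 = 0.
Matching s² + 2ζω_n s + ω_n²: ω_n = √22.8 = 4.775 rad/s and 2ζω_n = 11, so ζ = 11/(2·4.775) = 1.15.

ω_n = 4.77 rad/s, ζ = 1.15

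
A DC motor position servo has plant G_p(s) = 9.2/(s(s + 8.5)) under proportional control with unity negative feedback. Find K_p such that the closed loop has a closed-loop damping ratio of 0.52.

K_p = 7.26

Closed-loop characteristic equation: s² + 8.5s + K_p·9.2 = 0.
So ω_n = √(9.2K_p) and 2ζω_n = 8.5, giving ζ = 8.5/(2√(9.2K_p)).
Setting ζ = 0.52: √(9.2K_p) = 8.5/(2·0.52) = 8.173, so K_p = 66.8/9.2 = 7.26.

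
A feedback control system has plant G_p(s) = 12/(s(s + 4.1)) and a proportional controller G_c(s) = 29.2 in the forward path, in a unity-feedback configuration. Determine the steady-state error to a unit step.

The open loop G_c(s)G_p(s) has a pole at the origin (type 1), so the static position error constant is infinite and e_ss = 1/(1+∞) = 0.

0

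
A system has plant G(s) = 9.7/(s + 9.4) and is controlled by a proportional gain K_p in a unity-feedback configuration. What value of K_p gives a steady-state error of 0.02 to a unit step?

K_p = 47.5

For a type-0 loop with proportional control, e_ss = 1/(1 + K_p·G(0)).
G(0) = 1.032. Require 1/(1 + K_p·1.032) = 0.02, so 1 + 1.032·K_p = 50.
K_p = (50 − 1)/1.032 = 47.5.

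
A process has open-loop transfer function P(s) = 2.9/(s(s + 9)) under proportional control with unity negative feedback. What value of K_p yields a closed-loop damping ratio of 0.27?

K_p = 95.8

Closed-loop characteristic equation: s² + 9s + K_p·2.9 = 0.
So ω_n = √(2.9K_p) and 2ζω_n = 9, giving ζ = 9/(2√(2.9K_p)).
Setting ζ = 0.27: √(2.9K_p) = 9/(2·0.27) = 16.67, so K_p = 277.8/2.9 = 95.8.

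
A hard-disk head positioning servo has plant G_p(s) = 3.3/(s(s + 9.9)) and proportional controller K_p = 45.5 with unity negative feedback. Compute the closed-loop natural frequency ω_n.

With unity feedback the closed-loop characteristic equation is s² + 9.9s + 45.5·3.3 = s² + 9.9s + 150.2 = 0.
So ω_n² = 150.2 ⇒ ω_n = 12.25 rad/s, and ζ = 9.9/(2ω_n) = 0.404.

ω_n = 12.3 rad/s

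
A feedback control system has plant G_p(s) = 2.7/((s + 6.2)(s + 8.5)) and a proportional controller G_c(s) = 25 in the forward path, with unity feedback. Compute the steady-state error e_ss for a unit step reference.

The loop is type 0. Static position error constant K_pos = G_c(0)·G_p(0) = 25·0.05123 = 1.281.
Steady-state error to a unit step: e_ss = 1/(1+K_pos) = 1/2.281 = 0.438.

0.438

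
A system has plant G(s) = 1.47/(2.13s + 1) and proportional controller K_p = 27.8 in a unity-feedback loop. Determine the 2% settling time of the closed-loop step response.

Closed loop: T(s) = K_p·G/(1+K_p·G) = 40.87/(2.13s + 1 + 40.87), with pole at s = −(1 + 40.87)/2.13 = −19.66.
τ = 1/19.66 = 0.05088 s, so 2% settling time ≈ 4τ = 0.204 s.

T_s ≈ 0.204 s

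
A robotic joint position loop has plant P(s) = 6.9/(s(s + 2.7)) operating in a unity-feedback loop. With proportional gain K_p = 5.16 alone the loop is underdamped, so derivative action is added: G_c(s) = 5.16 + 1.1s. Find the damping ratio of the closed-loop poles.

ζ = 0.862

Forward path: (5.16 + 1.1s)·6.9/(s(s+2.7)). The closed-loop characteristic equation is s² + (2.7 + 6.9·1.1)s + 6.9·5.16 = 0.
That is s² + 10.29s + 35.6 = 0, so ω_n = 5.967 rad/s and ζ = 10.29/(2·5.967) = 0.8623.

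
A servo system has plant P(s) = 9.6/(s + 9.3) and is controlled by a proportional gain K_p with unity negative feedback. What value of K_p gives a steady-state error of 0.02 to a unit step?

The loop is type 0, so e_ss(step) = 1/(1 + K_pos) with K_pos = K_p·P(0).
P(0) = 1.032. Require 1/(1 + K_p·1.032) = 0.02, so 1 + 1.032·K_p = 50.
K_p = (50 − 1)/1.032 = 47.5.

K_p = 47.5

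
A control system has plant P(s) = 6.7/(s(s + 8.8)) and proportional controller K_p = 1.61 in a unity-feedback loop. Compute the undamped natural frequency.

ω_n = 3.28 rad/s

1 + K_p·P(s) = 0 gives s² + 8.8s + 10.79 = 0.
Matching s² + 2ζω_n s + ω_n²: ω_n = √10.79 = 3.284 rad/s and 2ζω_n = 8.8, so ζ = 8.8/(2·3.284) = 1.34.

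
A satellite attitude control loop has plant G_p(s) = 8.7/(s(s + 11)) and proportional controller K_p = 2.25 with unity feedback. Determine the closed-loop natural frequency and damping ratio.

With unity feedback the closed-loop characteristic equation is s² + 11s + 2.25·8.7 = s² + 11s + 19.57 = 0.
So ω_n² = 19.57 ⇒ ω_n = 4.424 rad/s, and ζ = 11/(2ω_n) = 1.24.

ω_n = 4.42 rad/s, ζ = 1.24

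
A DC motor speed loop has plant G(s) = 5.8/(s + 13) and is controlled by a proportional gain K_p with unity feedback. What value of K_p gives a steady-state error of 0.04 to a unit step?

For a type-0 loop with proportional control, e_ss = 1/(1 + K_p·G(0)).
G(0) = 0.4462. Require 1/(1 + K_p·0.4462) = 0.04, so 1 + 0.4462·K_p = 25.
K_p = (25 − 1)/0.4462 = 53.8.

K_p = 53.8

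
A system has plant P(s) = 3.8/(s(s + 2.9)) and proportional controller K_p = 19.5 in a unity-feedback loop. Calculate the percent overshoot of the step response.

From 1 + K_pP(s) = 0: s² + 2.9s + 74.1 = 0 ⇒ ω_n = 8.608, ζ = 0.1684.
%OS = 100·exp(−πζ/√(1−ζ²)) = 100·exp(−π·0.1684/√0.9716) = 58.5%.

58.5%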